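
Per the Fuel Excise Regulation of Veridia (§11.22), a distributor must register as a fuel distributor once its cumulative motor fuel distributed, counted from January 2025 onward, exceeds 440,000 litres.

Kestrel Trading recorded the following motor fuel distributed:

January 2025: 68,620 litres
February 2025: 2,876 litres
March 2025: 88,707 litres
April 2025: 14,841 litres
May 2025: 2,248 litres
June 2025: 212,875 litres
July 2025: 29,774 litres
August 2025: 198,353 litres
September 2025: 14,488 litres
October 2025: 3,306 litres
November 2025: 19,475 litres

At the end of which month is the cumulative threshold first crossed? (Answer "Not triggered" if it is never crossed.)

August 2025

Through January 2025: 68,620 litres
Through February 2025: 71,496 litres
Through March 2025: 160,203 litres
Through April 2025: 175,044 litres
Through May 2025: 177,292 litres
Through June 2025: 390,167 litres
Through July 2025: 419,941 litres
Through August 2025: 618,294 litres ← exceeds threshold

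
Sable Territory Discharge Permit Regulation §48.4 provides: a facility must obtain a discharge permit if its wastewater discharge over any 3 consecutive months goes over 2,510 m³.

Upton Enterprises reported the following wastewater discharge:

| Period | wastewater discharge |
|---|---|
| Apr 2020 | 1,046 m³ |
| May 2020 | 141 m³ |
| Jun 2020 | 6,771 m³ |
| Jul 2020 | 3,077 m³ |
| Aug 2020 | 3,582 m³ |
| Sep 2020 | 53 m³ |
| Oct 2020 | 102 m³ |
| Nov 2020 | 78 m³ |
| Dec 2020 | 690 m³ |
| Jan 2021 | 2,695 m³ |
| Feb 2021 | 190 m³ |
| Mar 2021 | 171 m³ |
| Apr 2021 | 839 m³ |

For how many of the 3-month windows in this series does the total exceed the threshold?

Apr 2020–Jun 2020: 1,046 m³ + 141 m³ + 6,771 m³ = 7,958 m³ (over)
May 2020–Jul 2020: 141 m³ + 6,771 m³ + 3,077 m³ = 9,989 m³ (over)
Jun 2020–Aug 2020: 6,771 m³ + 3,077 m³ + 3,582 m³ = 13,430 m³ (over)
Jul 2020–Sep 2020: 3,077 m³ + 3,582 m³ + 53 m³ = 6,712 m³ (over)
Aug 2020–Oct 2020: 3,582 m³ + 53 m³ + 102 m³ = 3,737 m³ (over)
Sep 2020–Nov 2020: 53 m³ + 102 m³ + 78 m³ = 233 m³ (under)
Oct 2020–Dec 2020: 102 m³ + 78 m³ + 690 m³ = 870 m³ (under)
Nov 2020–Jan 2021: 78 m³ + 690 m³ + 2,695 m³ = 3,463 m³ (over)
Dec 2020–Feb 2021: 690 m³ + 2,695 m³ + 190 m³ = 3,575 m³ (over)
Jan 2021–Mar 2021: 2,695 m³ + 190 m³ + 171 m³ = 3,056 m³ (over)
Feb 2021–Apr 2021: 190 m³ + 171 m³ + 839 m³ = 1,200 m³ (under)
8 windows exceed the threshold.

8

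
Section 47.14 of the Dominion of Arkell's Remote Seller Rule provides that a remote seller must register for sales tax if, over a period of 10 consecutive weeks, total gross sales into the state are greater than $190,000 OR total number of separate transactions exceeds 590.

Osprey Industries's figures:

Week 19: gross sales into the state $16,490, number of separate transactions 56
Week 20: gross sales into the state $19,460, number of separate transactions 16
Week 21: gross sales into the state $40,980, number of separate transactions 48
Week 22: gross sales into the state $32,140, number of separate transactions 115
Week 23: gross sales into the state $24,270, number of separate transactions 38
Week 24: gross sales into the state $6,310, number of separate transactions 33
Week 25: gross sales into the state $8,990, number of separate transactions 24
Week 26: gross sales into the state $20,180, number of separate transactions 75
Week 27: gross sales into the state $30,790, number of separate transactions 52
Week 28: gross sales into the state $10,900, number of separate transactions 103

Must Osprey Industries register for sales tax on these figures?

Yes

Total gross sales into the state: $16,490 + $19,460 + $40,980 + $32,140 + $24,270 + $6,310 + $8,990 + $20,180 + $30,790 + $10,900 = $210,510 (> $190,000).
Total number of separate transactions: 56 + 16 + 48 + 115 + 38 + 33 + 24 + 75 + 52 + 103 = 560 (≤ 590).
The test is 'or': at least one threshold is exceeded.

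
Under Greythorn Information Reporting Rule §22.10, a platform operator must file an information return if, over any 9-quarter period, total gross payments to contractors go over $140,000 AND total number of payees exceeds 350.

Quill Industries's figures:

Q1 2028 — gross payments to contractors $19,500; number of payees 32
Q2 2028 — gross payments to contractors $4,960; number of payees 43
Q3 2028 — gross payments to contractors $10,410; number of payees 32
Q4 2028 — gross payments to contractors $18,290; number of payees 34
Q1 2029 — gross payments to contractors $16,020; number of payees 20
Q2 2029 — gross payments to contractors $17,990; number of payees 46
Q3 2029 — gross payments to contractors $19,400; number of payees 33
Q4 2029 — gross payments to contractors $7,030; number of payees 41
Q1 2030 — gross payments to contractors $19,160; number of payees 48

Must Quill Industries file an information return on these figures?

Total gross payments to contractors: $19,500 + $4,960 + $10,410 + $18,290 + $16,020 + $17,990 + $19,400 + $7,030 + $19,160 = $132,760 (≤ $140,000).
Total number of payees: 32 + 43 + 32 + 34 + 20 + 46 + 33 + 41 + 48 = 329 (≤ 350).
The test is 'and': the rule requires both, and at least one is not exceeded.

No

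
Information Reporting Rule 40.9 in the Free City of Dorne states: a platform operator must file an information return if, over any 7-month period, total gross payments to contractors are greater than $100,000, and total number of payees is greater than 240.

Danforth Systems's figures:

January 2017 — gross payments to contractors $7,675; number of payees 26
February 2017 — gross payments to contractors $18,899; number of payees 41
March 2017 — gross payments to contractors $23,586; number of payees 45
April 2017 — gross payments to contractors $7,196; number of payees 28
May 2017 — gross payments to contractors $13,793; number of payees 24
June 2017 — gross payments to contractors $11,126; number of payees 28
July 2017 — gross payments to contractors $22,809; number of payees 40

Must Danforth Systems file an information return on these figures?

No

Total gross payments to contractors: $7,675 + $18,899 + $23,586 + $7,196 + $13,793 + $11,126 + $22,809 = $105,084 (> $100,000).
Total number of payees: 26 + 41 + 45 + 28 + 24 + 28 + 40 = 232 (≤ 240).
The test is 'and': the rule requires both, and at least one is not exceeded.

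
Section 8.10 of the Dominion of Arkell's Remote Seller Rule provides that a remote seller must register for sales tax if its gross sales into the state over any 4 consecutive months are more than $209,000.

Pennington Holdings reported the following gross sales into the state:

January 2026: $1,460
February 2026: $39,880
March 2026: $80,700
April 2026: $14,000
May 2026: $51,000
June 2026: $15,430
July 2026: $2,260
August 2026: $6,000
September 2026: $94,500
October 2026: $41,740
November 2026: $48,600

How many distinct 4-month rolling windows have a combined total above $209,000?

0

January 2026–April 2026: $1,460 + $39,880 + $80,700 + $14,000 = $136,040 (under)
February 2026–May 2026: $39,880 + $80,700 + $14,000 + $51,000 = $185,580 (under)
March 2026–June 2026: $80,700 + $14,000 + $51,000 + $15,430 = $161,130 (under)
April 2026–July 2026: $14,000 + $51,000 + $15,430 + $2,260 = $82,690 (under)
May 2026–August 2026: $51,000 + $15,430 + $2,260 + $6,000 = $74,690 (under)
June 2026–September 2026: $15,430 + $2,260 + $6,000 + $94,500 = $118,190 (under)
July 2026–October 2026: $2,260 + $6,000 + $94,500 + $41,740 = $144,500 (under)
August 2026–November 2026: $6,000 + $94,500 + $41,740 + $48,600 = $190,840 (under)
0 windows exceed the threshold.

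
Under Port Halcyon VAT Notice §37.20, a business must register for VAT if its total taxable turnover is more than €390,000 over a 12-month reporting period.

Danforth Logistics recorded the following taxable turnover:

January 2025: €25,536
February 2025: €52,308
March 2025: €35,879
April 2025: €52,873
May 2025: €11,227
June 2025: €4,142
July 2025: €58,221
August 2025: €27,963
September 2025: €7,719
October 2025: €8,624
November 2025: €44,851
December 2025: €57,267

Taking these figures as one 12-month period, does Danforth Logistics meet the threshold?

No

Total taxable turnover: €25,536 + €52,308 + €35,879 + €52,873 + €11,227 + €4,142 + €58,221 + €27,963 + €7,719 + €8,624 + €44,851 + €57,267 = €386,610.
€386,610 ≤ €390,000, so the threshold is not exceeded.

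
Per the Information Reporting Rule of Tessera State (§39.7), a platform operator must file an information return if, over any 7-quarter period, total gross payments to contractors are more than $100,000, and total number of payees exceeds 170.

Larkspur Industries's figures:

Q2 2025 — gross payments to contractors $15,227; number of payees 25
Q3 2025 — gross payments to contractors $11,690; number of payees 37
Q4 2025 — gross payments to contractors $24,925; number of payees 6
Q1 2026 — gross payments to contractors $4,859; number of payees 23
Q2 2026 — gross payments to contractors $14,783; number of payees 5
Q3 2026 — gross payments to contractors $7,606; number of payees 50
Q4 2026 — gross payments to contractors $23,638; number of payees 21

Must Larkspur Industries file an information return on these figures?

No

Total gross payments to contractors: $15,227 + $11,690 + $24,925 + $4,859 + $14,783 + $7,606 + $23,638 = $102,728 (> $100,000).
Total number of payees: 25 + 37 + 6 + 23 + 5 + 50 + 21 = 167 (≤ 170).
The test is 'and': the rule requires both, and at least one is not exceeded.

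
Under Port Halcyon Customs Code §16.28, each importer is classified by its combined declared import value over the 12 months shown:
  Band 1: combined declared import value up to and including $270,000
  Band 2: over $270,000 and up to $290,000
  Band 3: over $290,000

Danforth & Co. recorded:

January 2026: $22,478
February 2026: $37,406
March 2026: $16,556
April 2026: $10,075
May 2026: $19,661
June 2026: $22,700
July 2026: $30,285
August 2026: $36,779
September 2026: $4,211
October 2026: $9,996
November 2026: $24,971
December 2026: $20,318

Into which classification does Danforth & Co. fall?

Band 1

Combined declared import value: $22,478 + $37,406 + $16,556 + $10,075 + $19,661 + $22,700 + $30,285 + $36,779 + $4,211 + $9,996 + $24,971 + $20,318 = $255,436.
$255,436 ≤ $270,000, so Band 1 applies.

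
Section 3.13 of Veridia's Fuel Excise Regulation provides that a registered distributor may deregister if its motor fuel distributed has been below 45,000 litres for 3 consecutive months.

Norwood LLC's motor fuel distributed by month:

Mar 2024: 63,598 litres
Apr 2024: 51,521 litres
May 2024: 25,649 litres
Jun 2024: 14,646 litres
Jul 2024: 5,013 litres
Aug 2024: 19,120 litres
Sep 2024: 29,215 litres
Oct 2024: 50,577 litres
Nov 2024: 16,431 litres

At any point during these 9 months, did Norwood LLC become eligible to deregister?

Yes

Months below 45,000 litres: May 2024, Jun 2024, Jul 2024, Aug 2024, Sep 2024, Nov 2024.
Longest run of consecutive months below the threshold: 5.
5 ≥ 3, so Norwood LLC became eligible.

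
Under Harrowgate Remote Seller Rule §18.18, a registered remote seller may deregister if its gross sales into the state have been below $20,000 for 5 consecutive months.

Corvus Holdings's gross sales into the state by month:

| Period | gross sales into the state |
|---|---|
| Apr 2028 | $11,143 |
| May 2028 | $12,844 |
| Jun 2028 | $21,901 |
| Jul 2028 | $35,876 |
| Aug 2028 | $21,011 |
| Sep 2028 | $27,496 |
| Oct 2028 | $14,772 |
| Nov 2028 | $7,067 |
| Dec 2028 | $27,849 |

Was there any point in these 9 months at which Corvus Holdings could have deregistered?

Months below $20,000: Apr 2028, May 2028, Oct 2028, Nov 2028.
Longest run of consecutive months below the threshold: 2.
2 < 5, so Corvus Holdings never became eligible.

No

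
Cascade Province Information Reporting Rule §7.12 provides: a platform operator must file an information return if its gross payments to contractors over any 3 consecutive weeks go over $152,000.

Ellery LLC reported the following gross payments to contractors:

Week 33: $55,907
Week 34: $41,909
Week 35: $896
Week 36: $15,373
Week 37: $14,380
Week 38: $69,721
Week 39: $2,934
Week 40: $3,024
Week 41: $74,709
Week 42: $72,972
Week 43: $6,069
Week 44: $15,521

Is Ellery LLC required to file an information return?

Week 33–Week 35: $55,907 + $41,909 + $896 = $98,712 (under)
Week 34–Week 36: $41,909 + $896 + $15,373 = $58,178 (under)
Week 35–Week 37: $896 + $15,373 + $14,380 = $30,649 (under)
Week 36–Week 38: $15,373 + $14,380 + $69,721 = $99,474 (under)
Week 37–Week 39: $14,380 + $69,721 + $2,934 = $87,035 (under)
Week 38–Week 40: $69,721 + $2,934 + $3,024 = $75,679 (under)
Week 39–Week 41: $2,934 + $3,024 + $74,709 = $80,667 (under)
Week 40–Week 42: $3,024 + $74,709 + $72,972 = $150,705 (under)
Week 41–Week 43: $74,709 + $72,972 + $6,069 = $153,750 (over)
Week 42–Week 44: $72,972 + $6,069 + $15,521 = $94,562 (under)
At least one window exceeds $152,000.

Yes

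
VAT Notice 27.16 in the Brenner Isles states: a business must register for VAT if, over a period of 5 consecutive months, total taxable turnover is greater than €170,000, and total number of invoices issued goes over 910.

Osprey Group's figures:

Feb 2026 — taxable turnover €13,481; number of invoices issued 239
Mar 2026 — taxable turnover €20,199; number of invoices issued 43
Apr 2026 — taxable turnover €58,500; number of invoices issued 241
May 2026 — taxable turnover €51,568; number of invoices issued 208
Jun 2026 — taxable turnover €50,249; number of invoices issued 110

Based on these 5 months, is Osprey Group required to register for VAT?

No

Total taxable turnover: €13,481 + €20,199 + €58,500 + €51,568 + €50,249 = €193,997 (> €170,000).
Total number of invoices issued: 239 + 43 + 241 + 208 + 110 = 841 (≤ 910).
The test is 'and': the rule requires both, and at least one is not exceeded.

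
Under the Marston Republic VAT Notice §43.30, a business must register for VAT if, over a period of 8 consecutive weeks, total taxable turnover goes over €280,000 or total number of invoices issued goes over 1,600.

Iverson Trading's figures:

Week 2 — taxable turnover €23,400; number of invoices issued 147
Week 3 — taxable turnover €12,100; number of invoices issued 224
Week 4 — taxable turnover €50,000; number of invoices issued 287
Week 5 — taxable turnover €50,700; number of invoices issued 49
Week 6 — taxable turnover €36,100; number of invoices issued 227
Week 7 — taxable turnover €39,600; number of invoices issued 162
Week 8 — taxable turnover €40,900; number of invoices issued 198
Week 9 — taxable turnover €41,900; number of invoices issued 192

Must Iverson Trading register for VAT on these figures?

Total taxable turnover: €23,400 + €12,100 + €50,000 + €50,700 + €36,100 + €39,600 + €40,900 + €41,900 = €294,700 (> €280,000).
Total number of invoices issued: 147 + 224 + 287 + 49 + 227 + 162 + 198 + 192 = 1,486 (≤ 1,600).
The test is 'or': at least one threshold is exceeded.

Yes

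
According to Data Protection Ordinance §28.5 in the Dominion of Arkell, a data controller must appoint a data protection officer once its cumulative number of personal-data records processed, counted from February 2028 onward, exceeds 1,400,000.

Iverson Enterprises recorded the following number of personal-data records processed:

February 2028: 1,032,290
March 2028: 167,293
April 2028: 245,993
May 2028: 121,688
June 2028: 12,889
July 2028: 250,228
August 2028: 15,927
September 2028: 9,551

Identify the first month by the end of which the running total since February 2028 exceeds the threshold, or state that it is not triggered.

April 2028

Through February 2028: 1,032,290
Through March 2028: 1,199,583
Through April 2028: 1,445,576 ← exceeds threshold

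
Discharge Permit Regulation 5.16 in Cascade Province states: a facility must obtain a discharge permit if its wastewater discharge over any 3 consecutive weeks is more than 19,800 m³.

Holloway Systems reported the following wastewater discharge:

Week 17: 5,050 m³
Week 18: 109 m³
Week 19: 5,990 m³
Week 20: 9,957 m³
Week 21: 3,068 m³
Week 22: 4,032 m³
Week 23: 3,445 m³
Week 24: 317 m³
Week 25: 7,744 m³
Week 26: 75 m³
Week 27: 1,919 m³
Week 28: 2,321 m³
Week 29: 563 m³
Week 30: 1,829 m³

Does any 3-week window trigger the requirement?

Week 17–Week 19: 5,050 m³ + 109 m³ + 5,990 m³ = 11,149 m³ (under)
Week 18–Week 20: 109 m³ + 5,990 m³ + 9,957 m³ = 16,056 m³ (under)
Week 19–Week 21: 5,990 m³ + 9,957 m³ + 3,068 m³ = 19,015 m³ (under)
Week 20–Week 22: 9,957 m³ + 3,068 m³ + 4,032 m³ = 17,057 m³ (under)
Week 21–Week 23: 3,068 m³ + 4,032 m³ + 3,445 m³ = 10,545 m³ (under)
Week 22–Week 24: 4,032 m³ + 3,445 m³ + 317 m³ = 7,794 m³ (under)
Week 23–Week 25: 3,445 m³ + 317 m³ + 7,744 m³ = 11,506 m³ (under)
Week 24–Week 26: 317 m³ + 7,744 m³ + 75 m³ = 8,136 m³ (under)
Week 25–Week 27: 7,744 m³ + 75 m³ + 1,919 m³ = 9,738 m³ (under)
Week 26–Week 28: 75 m³ + 1,919 m³ + 2,321 m³ = 4,315 m³ (under)
Week 27–Week 29: 1,919 m³ + 2,321 m³ + 563 m³ = 4,803 m³ (under)
Week 28–Week 30: 2,321 m³ + 563 m³ + 1,829 m³ = 4,713 m³ (under)
No window exceeds 19,800 m³.

No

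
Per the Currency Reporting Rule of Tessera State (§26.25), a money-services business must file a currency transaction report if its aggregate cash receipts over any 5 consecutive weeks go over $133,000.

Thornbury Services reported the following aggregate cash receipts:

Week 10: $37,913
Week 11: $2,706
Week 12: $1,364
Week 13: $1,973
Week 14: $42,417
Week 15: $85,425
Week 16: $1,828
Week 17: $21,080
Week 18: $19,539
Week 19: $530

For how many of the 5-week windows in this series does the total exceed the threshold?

4

Week 10–Week 14: $37,913 + $2,706 + $1,364 + $1,973 + $42,417 = $86,373 (under)
Week 11–Week 15: $2,706 + $1,364 + $1,973 + $42,417 + $85,425 = $133,885 (over)
Week 12–Week 16: $1,364 + $1,973 + $42,417 + $85,425 + $1,828 = $133,007 (over)
Week 13–Week 17: $1,973 + $42,417 + $85,425 + $1,828 + $21,080 = $152,723 (over)
Week 14–Week 18: $42,417 + $85,425 + $1,828 + $21,080 + $19,539 = $170,289 (over)
Week 15–Week 19: $85,425 + $1,828 + $21,080 + $19,539 + $530 = $128,402 (under)
4 windows exceed the threshold.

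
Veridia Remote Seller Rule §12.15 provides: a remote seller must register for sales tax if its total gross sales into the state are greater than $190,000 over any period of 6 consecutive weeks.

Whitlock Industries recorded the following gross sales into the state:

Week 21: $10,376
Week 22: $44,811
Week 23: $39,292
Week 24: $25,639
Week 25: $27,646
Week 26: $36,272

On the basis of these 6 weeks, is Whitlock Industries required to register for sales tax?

Total gross sales into the state: $10,376 + $44,811 + $39,292 + $25,639 + $27,646 + $36,272 = $184,036.
$184,036 ≤ $190,000, so the threshold is not exceeded.

No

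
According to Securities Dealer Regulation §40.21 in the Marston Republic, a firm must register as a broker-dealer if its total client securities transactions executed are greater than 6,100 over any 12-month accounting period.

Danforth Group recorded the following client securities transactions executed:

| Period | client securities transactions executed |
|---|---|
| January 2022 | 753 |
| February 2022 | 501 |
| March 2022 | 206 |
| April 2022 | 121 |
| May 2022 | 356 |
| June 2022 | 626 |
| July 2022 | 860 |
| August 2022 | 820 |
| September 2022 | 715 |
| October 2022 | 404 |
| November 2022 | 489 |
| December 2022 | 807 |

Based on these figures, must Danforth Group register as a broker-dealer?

Total client securities transactions executed: 753 + 501 + 206 + 121 + 356 + 626 + 860 + 820 + 715 + 404 + 489 + 807 = 6,658.
6,658 > 6,100, so the threshold is exceeded.

Yes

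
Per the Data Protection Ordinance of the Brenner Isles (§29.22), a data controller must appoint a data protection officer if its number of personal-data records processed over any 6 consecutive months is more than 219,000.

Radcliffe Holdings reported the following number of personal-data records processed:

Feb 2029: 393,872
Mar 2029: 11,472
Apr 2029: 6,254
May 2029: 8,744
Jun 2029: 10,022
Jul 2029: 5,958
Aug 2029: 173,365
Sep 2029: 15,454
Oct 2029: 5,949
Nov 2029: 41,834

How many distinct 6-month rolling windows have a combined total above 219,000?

4

Feb 2029–Jul 2029: 393,872 + 11,472 + 6,254 + 8,744 + 10,022 + 5,958 = 436,322 (over)
Mar 2029–Aug 2029: 11,472 + 6,254 + 8,744 + 10,022 + 5,958 + 173,365 = 215,815 (under)
Apr 2029–Sep 2029: 6,254 + 8,744 + 10,022 + 5,958 + 173,365 + 15,454 = 219,797 (over)
May 2029–Oct 2029: 8,744 + 10,022 + 5,958 + 173,365 + 15,454 + 5,949 = 219,492 (over)
Jun 2029–Nov 2029: 10,022 + 5,958 + 173,365 + 15,454 + 5,949 + 41,834 = 252,582 (over)
4 windows exceed the threshold.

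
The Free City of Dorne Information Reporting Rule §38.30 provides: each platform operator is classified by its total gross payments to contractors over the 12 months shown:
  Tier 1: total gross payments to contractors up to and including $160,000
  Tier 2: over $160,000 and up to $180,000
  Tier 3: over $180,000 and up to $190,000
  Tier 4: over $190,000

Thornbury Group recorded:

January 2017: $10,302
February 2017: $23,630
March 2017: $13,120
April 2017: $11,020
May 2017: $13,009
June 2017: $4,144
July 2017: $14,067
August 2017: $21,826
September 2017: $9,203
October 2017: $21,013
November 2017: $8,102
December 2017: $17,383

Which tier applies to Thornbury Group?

Tier 2

Total gross payments to contractors: $10,302 + $23,630 + $13,120 + $11,020 + $13,009 + $4,144 + $14,067 + $21,826 + $9,203 + $21,013 + $8,102 + $17,383 = $166,819.
$160,000 < $166,819 ≤ $180,000, so Tier 2 applies.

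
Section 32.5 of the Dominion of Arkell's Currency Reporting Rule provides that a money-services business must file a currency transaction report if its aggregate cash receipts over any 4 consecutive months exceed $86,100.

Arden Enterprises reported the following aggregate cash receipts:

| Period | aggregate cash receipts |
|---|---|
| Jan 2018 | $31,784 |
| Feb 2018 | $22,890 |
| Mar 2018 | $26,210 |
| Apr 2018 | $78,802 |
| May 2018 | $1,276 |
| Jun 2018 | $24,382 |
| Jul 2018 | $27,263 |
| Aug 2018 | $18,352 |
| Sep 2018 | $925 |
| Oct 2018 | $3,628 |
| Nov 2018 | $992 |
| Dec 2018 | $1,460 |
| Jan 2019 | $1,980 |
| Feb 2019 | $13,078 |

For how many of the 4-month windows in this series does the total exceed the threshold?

Jan 2018–Apr 2018: $31,784 + $22,890 + $26,210 + $78,802 = $159,686 (over)
Feb 2018–May 2018: $22,890 + $26,210 + $78,802 + $1,276 = $129,178 (over)
Mar 2018–Jun 2018: $26,210 + $78,802 + $1,276 + $24,382 = $130,670 (over)
Apr 2018–Jul 2018: $78,802 + $1,276 + $24,382 + $27,263 = $131,723 (over)
May 2018–Aug 2018: $1,276 + $24,382 + $27,263 + $18,352 = $71,273 (under)
Jun 2018–Sep 2018: $24,382 + $27,263 + $18,352 + $925 = $70,922 (under)
Jul 2018–Oct 2018: $27,263 + $18,352 + $925 + $3,628 = $50,168 (under)
Aug 2018–Nov 2018: $18,352 + $925 + $3,628 + $992 = $23,897 (under)
Sep 2018–Dec 2018: $925 + $3,628 + $992 + $1,460 = $7,005 (under)
Oct 2018–Jan 2019: $3,628 + $992 + $1,460 + $1,980 = $8,060 (under)
Nov 2018–Feb 2019: $992 + $1,460 + $1,980 + $13,078 = $17,510 (under)
4 windows exceed the threshold.

4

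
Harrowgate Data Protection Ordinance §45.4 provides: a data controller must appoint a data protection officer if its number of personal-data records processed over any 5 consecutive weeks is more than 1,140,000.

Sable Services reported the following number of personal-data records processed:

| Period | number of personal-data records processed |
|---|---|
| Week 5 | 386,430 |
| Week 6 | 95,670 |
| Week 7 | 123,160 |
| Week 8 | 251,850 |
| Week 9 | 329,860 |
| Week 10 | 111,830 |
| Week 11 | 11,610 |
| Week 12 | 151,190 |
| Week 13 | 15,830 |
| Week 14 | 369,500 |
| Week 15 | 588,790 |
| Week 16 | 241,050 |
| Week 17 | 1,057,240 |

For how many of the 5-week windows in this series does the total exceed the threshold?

3

Week 5–Week 9: 386,430 + 95,670 + 123,160 + 251,850 + 329,860 = 1,186,970 (over)
Week 6–Week 10: 95,670 + 123,160 + 251,850 + 329,860 + 111,830 = 912,370 (under)
Week 7–Week 11: 123,160 + 251,850 + 329,860 + 111,830 + 11,610 = 828,310 (under)
Week 8–Week 12: 251,850 + 329,860 + 111,830 + 11,610 + 151,190 = 856,340 (under)
Week 9–Week 13: 329,860 + 111,830 + 11,610 + 151,190 + 15,830 = 620,320 (under)
Week 10–Week 14: 111,830 + 11,610 + 151,190 + 15,830 + 369,500 = 659,960 (under)
Week 11–Week 15: 11,610 + 151,190 + 15,830 + 369,500 + 588,790 = 1,136,920 (under)
Week 12–Week 16: 151,190 + 15,830 + 369,500 + 588,790 + 241,050 = 1,366,360 (over)
Week 13–Week 17: 15,830 + 369,500 + 588,790 + 241,050 + 1,057,240 = 2,272,410 (over)
3 windows exceed the threshold.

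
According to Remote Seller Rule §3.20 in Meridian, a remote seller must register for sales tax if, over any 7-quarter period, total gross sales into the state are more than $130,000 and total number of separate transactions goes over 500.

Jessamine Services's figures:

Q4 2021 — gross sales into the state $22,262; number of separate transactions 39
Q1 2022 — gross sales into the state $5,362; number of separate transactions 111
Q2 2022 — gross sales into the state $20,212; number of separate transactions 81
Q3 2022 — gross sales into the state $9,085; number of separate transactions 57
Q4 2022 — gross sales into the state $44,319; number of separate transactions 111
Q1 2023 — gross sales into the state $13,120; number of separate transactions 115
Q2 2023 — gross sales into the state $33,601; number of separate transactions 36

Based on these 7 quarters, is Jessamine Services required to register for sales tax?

Yes

Total gross sales into the state: $22,262 + $5,362 + $20,212 + $9,085 + $44,319 + $13,120 + $33,601 = $147,961 (> $130,000).
Total number of separate transactions: 39 + 111 + 81 + 57 + 111 + 115 + 36 = 550 (> 500).
The test is 'and': both thresholds are exceeded.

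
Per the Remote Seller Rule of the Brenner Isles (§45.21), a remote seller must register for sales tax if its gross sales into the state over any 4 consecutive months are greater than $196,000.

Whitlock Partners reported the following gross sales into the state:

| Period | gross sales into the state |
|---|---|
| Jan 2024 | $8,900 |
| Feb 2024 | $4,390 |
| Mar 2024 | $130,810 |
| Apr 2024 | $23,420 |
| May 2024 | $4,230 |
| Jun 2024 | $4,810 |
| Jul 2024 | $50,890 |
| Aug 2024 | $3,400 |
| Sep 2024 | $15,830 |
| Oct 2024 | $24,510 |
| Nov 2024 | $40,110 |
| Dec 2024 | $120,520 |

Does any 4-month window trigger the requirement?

Jan 2024–Apr 2024: $8,900 + $4,390 + $130,810 + $23,420 = $167,520 (under)
Feb 2024–May 2024: $4,390 + $130,810 + $23,420 + $4,230 = $162,850 (under)
Mar 2024–Jun 2024: $130,810 + $23,420 + $4,230 + $4,810 = $163,270 (under)
Apr 2024–Jul 2024: $23,420 + $4,230 + $4,810 + $50,890 = $83,350 (under)
May 2024–Aug 2024: $4,230 + $4,810 + $50,890 + $3,400 = $63,330 (under)
Jun 2024–Sep 2024: $4,810 + $50,890 + $3,400 + $15,830 = $74,930 (under)
Jul 2024–Oct 2024: $50,890 + $3,400 + $15,830 + $24,510 = $94,630 (under)
Aug 2024–Nov 2024: $3,400 + $15,830 + $24,510 + $40,110 = $83,850 (under)
Sep 2024–Dec 2024: $15,830 + $24,510 + $40,110 + $120,520 = $200,970 (over)
At least one window exceeds $196,000.

Yes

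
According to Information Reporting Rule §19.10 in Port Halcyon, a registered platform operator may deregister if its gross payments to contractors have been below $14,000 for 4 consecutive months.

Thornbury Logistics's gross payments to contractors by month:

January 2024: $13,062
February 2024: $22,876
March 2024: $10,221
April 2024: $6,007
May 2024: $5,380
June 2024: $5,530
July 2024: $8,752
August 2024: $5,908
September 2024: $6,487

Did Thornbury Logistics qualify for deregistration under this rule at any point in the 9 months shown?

Months below $14,000: January 2024, March 2024, April 2024, May 2024, June 2024, July 2024, August 2024, September 2024.
Longest run of consecutive months below the threshold: 7.
7 ≥ 4, so Thornbury Logistics became eligible.

Yes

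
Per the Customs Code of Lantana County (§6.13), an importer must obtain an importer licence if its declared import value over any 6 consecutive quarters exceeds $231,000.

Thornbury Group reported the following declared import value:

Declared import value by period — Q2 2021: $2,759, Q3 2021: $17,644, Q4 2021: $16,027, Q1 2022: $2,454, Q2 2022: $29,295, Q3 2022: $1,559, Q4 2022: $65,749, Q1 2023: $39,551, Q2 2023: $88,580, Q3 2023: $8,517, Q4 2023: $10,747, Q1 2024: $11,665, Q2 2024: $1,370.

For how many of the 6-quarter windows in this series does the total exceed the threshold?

1

Q2 2021–Q3 2022: $2,759 + $17,644 + $16,027 + $2,454 + $29,295 + $1,559 = $69,738 (under)
Q3 2021–Q4 2022: $17,644 + $16,027 + $2,454 + $29,295 + $1,559 + $65,749 = $132,728 (under)
Q4 2021–Q1 2023: $16,027 + $2,454 + $29,295 + $1,559 + $65,749 + $39,551 = $154,635 (under)
Q1 2022–Q2 2023: $2,454 + $29,295 + $1,559 + $65,749 + $39,551 + $88,580 = $227,188 (under)
Q2 2022–Q3 2023: $29,295 + $1,559 + $65,749 + $39,551 + $88,580 + $8,517 = $233,251 (over)
Q3 2022–Q4 2023: $1,559 + $65,749 + $39,551 + $88,580 + $8,517 + $10,747 = $214,703 (under)
Q4 2022–Q1 2024: $65,749 + $39,551 + $88,580 + $8,517 + $10,747 + $11,665 = $224,809 (under)
Q1 2023–Q2 2024: $39,551 + $88,580 + $8,517 + $10,747 + $11,665 + $1,370 = $160,430 (under)
1 window exceeds the threshold.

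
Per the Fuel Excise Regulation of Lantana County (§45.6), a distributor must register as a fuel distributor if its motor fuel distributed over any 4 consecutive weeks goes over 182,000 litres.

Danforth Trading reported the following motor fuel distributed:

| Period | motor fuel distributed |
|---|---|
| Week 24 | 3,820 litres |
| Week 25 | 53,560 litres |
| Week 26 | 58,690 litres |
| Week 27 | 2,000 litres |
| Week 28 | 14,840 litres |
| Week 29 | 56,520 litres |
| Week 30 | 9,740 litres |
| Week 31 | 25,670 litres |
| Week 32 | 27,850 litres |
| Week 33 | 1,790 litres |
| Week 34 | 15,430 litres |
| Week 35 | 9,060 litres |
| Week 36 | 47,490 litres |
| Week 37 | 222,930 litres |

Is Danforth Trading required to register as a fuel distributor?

Yes

Week 24–Week 27: 3,820 litres + 53,560 litres + 58,690 litres + 2,000 litres = 118,070 litres (under)
Week 25–Week 28: 53,560 litres + 58,690 litres + 2,000 litres + 14,840 litres = 129,090 litres (under)
Week 26–Week 29: 58,690 litres + 2,000 litres + 14,840 litres + 56,520 litres = 132,050 litres (under)
Week 27–Week 30: 2,000 litres + 14,840 litres + 56,520 litres + 9,740 litres = 83,100 litres (under)
Week 28–Week 31: 14,840 litres + 56,520 litres + 9,740 litres + 25,670 litres = 106,770 litres (under)
Week 29–Week 32: 56,520 litres + 9,740 litres + 25,670 litres + 27,850 litres = 119,780 litres (under)
Week 30–Week 33: 9,740 litres + 25,670 litres + 27,850 litres + 1,790 litres = 65,050 litres (under)
Week 31–Week 34: 25,670 litres + 27,850 litres + 1,790 litres + 15,430 litres = 70,740 litres (under)
Week 32–Week 35: 27,850 litres + 1,790 litres + 15,430 litres + 9,060 litres = 54,130 litres (under)
Week 33–Week 36: 1,790 litres + 15,430 litres + 9,060 litres + 47,490 litres = 73,770 litres (under)
Week 34–Week 37: 15,430 litres + 9,060 litres + 47,490 litres + 222,930 litres = 294,910 litres (over)
At least one window exceeds 182,000 litres.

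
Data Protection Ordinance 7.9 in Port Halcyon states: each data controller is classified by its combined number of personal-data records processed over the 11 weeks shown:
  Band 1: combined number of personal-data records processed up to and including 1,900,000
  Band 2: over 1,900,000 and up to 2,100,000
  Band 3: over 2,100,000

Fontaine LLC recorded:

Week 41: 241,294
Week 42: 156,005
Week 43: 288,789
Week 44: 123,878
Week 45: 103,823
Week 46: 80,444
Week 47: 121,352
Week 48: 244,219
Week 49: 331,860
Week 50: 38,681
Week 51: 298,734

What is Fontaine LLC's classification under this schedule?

Band 2

Combined number of personal-data records processed: 241,294 + 156,005 + 288,789 + 123,878 + 103,823 + 80,444 + 121,352 + 244,219 + 331,860 + 38,681 + 298,734 = 2,029,079.
1,900,000 < 2,029,079 ≤ 2,100,000, so Band 2 applies.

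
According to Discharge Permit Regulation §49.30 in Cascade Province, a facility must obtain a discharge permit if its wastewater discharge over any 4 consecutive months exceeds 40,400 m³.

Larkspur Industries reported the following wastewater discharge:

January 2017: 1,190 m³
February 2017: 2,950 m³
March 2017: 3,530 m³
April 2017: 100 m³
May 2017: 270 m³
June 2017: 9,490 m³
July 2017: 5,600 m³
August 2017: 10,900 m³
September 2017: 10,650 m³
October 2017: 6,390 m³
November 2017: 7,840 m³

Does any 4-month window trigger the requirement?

No

January 2017–April 2017: 1,190 m³ + 2,950 m³ + 3,530 m³ + 100 m³ = 7,770 m³ (under)
February 2017–May 2017: 2,950 m³ + 3,530 m³ + 100 m³ + 270 m³ = 6,850 m³ (under)
March 2017–June 2017: 3,530 m³ + 100 m³ + 270 m³ + 9,490 m³ = 13,390 m³ (under)
April 2017–July 2017: 100 m³ + 270 m³ + 9,490 m³ + 5,600 m³ = 15,460 m³ (under)
May 2017–August 2017: 270 m³ + 9,490 m³ + 5,600 m³ + 10,900 m³ = 26,260 m³ (under)
June 2017–September 2017: 9,490 m³ + 5,600 m³ + 10,900 m³ + 10,650 m³ = 36,640 m³ (under)
July 2017–October 2017: 5,600 m³ + 10,900 m³ + 10,650 m³ + 6,390 m³ = 33,540 m³ (under)
August 2017–November 2017: 10,900 m³ + 10,650 m³ + 6,390 m³ + 7,840 m³ = 35,780 m³ (under)
No window exceeds 40,400 m³.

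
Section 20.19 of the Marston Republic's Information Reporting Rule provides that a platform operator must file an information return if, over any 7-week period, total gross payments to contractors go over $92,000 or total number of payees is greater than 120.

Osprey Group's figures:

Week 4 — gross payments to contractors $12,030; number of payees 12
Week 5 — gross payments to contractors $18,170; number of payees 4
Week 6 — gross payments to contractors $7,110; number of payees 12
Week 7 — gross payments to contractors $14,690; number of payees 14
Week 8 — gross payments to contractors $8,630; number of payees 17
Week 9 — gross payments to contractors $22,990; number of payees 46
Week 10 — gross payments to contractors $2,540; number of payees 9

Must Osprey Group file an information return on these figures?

Total gross payments to contractors: $12,030 + $18,170 + $7,110 + $14,690 + $8,630 + $22,990 + $2,540 = $86,160 (≤ $92,000).
Total number of payees: 12 + 4 + 12 + 14 + 17 + 46 + 9 = 114 (≤ 120).
The test is 'or': neither threshold is exceeded.

No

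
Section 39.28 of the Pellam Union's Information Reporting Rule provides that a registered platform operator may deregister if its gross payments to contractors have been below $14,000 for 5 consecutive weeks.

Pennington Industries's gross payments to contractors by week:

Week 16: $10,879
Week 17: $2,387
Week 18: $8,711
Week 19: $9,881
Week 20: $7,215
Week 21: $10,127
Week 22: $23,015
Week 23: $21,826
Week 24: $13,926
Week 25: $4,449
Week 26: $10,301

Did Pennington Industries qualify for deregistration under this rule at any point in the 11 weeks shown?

Weeks below $14,000: Week 16, Week 17, Week 18, Week 19, Week 20, Week 21, Week 24, Week 25, Week 26.
Longest run of consecutive weeks below the threshold: 6.
6 ≥ 5, so Pennington Industries became eligible.

Yes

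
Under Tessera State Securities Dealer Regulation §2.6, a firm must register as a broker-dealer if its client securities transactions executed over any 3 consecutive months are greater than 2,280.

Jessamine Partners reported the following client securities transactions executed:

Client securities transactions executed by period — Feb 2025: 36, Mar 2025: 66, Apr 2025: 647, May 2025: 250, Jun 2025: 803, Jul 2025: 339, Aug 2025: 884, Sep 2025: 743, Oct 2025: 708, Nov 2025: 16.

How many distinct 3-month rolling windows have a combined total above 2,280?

Feb 2025–Apr 2025: 36 + 66 + 647 = 749 (under)
Mar 2025–May 2025: 66 + 647 + 250 = 963 (under)
Apr 2025–Jun 2025: 647 + 250 + 803 = 1,700 (under)
May 2025–Jul 2025: 250 + 803 + 339 = 1,392 (under)
Jun 2025–Aug 2025: 803 + 339 + 884 = 2,026 (under)
Jul 2025–Sep 2025: 339 + 884 + 743 = 1,966 (under)
Aug 2025–Oct 2025: 884 + 743 + 708 = 2,335 (over)
Sep 2025–Nov 2025: 743 + 708 + 16 = 1,467 (under)
1 window exceeds the threshold.

1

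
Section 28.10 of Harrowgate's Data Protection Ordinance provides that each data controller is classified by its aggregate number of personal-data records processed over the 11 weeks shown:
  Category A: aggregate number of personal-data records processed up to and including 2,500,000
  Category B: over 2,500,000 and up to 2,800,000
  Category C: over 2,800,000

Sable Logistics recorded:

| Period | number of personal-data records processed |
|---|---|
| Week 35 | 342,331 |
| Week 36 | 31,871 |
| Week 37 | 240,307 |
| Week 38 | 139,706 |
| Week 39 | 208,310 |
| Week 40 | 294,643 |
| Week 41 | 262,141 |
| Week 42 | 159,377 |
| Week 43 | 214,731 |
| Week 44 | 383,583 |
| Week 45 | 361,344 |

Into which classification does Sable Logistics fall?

Aggregate number of personal-data records processed: 342,331 + 31,871 + 240,307 + 139,706 + 208,310 + 294,643 + 262,141 + 159,377 + 214,731 + 383,583 + 361,344 = 2,638,344.
2,500,000 < 2,638,344 ≤ 2,800,000, so Category B applies.

Category B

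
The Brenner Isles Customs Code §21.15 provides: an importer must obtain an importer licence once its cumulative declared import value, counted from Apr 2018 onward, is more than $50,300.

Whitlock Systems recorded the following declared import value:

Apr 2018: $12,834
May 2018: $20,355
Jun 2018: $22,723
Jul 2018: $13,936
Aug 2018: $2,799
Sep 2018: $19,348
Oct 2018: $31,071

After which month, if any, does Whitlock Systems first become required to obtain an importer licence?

Through Apr 2018: $12,834
Through May 2018: $33,189
Through Jun 2018: $55,912 ← exceeds threshold

Jun 2018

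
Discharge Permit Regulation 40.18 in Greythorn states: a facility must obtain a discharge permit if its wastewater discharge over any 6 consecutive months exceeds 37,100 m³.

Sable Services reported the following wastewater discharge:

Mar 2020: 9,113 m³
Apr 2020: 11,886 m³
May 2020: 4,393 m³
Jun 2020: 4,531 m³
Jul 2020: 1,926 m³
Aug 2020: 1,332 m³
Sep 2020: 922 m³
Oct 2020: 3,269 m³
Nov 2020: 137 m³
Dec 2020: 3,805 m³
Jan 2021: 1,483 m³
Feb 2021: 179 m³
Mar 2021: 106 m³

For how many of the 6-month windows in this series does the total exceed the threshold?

Mar 2020–Aug 2020: 9,113 m³ + 11,886 m³ + 4,393 m³ + 4,531 m³ + 1,926 m³ + 1,332 m³ = 33,181 m³ (under)
Apr 2020–Sep 2020: 11,886 m³ + 4,393 m³ + 4,531 m³ + 1,926 m³ + 1,332 m³ + 922 m³ = 24,990 m³ (under)
May 2020–Oct 2020: 4,393 m³ + 4,531 m³ + 1,926 m³ + 1,332 m³ + 922 m³ + 3,269 m³ = 16,373 m³ (under)
Jun 2020–Nov 2020: 4,531 m³ + 1,926 m³ + 1,332 m³ + 922 m³ + 3,269 m³ + 137 m³ = 12,117 m³ (under)
Jul 2020–Dec 2020: 1,926 m³ + 1,332 m³ + 922 m³ + 3,269 m³ + 137 m³ + 3,805 m³ = 11,391 m³ (under)
Aug 2020–Jan 2021: 1,332 m³ + 922 m³ + 3,269 m³ + 137 m³ + 3,805 m³ + 1,483 m³ = 10,948 m³ (under)
Sep 2020–Feb 2021: 922 m³ + 3,269 m³ + 137 m³ + 3,805 m³ + 1,483 m³ + 179 m³ = 9,795 m³ (under)
Oct 2020–Mar 2021: 3,269 m³ + 137 m³ + 3,805 m³ + 1,483 m³ + 179 m³ + 106 m³ = 8,979 m³ (under)
0 windows exceed the threshold.

0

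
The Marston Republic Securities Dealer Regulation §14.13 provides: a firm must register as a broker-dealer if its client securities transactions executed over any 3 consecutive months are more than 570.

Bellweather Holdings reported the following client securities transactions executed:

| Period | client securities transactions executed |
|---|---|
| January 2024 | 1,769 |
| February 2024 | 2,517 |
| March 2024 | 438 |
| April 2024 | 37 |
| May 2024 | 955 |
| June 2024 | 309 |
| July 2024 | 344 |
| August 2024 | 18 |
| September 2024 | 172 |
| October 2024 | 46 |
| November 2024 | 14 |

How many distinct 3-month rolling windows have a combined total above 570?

6

January 2024–March 2024: 1,769 + 2,517 + 438 = 4,724 (over)
February 2024–April 2024: 2,517 + 438 + 37 = 2,992 (over)
March 2024–May 2024: 438 + 37 + 955 = 1,430 (over)
April 2024–June 2024: 37 + 955 + 309 = 1,301 (over)
May 2024–July 2024: 955 + 309 + 344 = 1,608 (over)
June 2024–August 2024: 309 + 344 + 18 = 671 (over)
July 2024–September 2024: 344 + 18 + 172 = 534 (under)
August 2024–October 2024: 18 + 172 + 46 = 236 (under)
September 2024–November 2024: 172 + 46 + 14 = 232 (under)
6 windows exceed the threshold.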